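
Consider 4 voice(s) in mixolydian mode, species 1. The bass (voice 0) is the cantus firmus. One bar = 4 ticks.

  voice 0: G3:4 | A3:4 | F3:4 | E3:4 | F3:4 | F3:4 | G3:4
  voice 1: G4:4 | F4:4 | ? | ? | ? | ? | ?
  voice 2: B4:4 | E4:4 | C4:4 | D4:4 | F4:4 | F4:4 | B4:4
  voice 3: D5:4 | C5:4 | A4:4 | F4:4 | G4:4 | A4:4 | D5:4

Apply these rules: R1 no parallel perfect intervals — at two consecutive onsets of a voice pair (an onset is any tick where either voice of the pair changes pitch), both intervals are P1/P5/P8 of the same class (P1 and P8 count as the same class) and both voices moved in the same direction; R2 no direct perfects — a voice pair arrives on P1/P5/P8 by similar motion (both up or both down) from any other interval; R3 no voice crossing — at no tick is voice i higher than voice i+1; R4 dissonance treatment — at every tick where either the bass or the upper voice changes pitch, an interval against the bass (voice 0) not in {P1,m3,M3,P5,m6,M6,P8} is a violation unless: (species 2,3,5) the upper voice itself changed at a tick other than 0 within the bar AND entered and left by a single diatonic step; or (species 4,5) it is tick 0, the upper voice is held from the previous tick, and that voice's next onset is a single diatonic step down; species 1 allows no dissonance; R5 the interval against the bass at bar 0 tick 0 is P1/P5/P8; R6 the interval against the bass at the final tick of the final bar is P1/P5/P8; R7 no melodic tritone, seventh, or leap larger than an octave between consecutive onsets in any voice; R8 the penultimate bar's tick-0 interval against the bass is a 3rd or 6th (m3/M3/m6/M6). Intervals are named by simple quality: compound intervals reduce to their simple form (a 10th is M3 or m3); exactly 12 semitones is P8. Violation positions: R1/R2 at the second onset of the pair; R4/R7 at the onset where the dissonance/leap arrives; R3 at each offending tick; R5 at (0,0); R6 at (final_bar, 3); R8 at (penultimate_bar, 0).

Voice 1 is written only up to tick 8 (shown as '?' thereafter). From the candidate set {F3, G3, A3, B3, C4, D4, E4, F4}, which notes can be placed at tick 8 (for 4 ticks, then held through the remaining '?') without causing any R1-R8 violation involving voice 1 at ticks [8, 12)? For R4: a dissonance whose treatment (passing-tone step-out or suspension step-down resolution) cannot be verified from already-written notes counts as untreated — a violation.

F3: violates R2
G3: violates R4,R7
A3: violates R2
B3: violates R4,R7
C4: violates R2
D4: violates R1,R3
E4: violates R3,R4
F4: violates R3

{}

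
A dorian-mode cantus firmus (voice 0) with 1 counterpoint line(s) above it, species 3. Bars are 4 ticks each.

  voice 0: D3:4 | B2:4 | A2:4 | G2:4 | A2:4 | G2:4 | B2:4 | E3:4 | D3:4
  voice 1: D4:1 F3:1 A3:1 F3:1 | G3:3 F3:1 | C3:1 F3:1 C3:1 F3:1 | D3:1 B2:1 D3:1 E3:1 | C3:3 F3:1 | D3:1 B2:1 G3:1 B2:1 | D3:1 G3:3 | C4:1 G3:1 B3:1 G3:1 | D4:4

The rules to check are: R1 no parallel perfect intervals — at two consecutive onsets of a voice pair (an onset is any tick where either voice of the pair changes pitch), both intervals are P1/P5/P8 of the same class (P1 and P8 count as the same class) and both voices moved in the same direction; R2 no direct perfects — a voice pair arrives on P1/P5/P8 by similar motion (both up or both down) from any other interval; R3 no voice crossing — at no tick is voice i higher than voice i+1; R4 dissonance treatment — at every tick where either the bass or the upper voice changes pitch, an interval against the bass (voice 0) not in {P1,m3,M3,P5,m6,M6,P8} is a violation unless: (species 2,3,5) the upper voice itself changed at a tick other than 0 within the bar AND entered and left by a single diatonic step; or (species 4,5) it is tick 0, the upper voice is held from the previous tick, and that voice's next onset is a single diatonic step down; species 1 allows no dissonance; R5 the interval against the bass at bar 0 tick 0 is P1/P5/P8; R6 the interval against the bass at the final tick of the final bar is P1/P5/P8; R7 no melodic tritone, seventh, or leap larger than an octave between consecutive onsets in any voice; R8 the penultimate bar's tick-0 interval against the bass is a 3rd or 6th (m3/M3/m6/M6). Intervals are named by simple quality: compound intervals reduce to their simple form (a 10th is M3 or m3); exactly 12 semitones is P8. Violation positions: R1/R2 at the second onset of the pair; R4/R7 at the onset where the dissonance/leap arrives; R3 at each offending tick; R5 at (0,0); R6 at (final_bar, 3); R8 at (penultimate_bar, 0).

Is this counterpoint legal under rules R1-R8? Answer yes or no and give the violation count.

bar 0: v0=D3 v1=D4 (P8)
bar 1: v0=B2 v1=G3 (m6)
bar 2: v0=A2 v1=C3 (m3)
bar 3: v0=G2 v1=D3 (P5)
bar 4: v0=A2 v1=C3 (m3)
bar 5: v0=G2 v1=D3 (P5)
bar 6: v0=B2 v1=D3 (m3)
bar 7: v0=E3 v1=C4 (m6)
bar 8: v0=D3 v1=D4 (P8)
  R4 @ bar1.3: B2/F3 TT untreated
  R2 @ bar3.0: A2/F3 m6 -> G2/D3 P5 similar
  R2 @ bar5.0: A2/F3 m6 -> G2/D3 P5 similar

No (3 violations)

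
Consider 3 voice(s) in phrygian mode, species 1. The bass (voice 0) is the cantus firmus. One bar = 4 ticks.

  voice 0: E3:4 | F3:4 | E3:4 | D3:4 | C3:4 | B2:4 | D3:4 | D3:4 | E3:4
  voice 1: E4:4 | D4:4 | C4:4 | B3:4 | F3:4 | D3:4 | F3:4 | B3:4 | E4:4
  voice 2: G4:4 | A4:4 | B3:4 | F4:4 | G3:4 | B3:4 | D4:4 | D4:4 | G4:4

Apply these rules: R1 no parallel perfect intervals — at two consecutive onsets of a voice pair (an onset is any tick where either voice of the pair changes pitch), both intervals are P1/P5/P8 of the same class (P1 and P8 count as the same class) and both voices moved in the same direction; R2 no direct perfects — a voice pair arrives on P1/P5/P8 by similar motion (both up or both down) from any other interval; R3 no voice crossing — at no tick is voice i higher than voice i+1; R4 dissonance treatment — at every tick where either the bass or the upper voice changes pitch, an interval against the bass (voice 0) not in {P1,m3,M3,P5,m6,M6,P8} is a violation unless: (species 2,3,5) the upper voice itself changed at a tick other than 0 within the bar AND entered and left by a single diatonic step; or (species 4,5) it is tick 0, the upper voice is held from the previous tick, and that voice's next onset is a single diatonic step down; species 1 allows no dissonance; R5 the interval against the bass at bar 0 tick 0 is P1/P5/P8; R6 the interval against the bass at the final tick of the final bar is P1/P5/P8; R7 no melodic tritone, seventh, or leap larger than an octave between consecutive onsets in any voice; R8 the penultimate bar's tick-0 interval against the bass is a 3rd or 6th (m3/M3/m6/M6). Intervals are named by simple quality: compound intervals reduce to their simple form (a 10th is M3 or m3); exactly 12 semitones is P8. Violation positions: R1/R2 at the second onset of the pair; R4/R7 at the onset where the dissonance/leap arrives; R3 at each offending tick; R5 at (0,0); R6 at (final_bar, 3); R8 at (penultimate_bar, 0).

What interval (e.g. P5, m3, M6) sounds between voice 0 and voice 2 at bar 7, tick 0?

voice 0=D3 voice 2=D4 -> P8

P8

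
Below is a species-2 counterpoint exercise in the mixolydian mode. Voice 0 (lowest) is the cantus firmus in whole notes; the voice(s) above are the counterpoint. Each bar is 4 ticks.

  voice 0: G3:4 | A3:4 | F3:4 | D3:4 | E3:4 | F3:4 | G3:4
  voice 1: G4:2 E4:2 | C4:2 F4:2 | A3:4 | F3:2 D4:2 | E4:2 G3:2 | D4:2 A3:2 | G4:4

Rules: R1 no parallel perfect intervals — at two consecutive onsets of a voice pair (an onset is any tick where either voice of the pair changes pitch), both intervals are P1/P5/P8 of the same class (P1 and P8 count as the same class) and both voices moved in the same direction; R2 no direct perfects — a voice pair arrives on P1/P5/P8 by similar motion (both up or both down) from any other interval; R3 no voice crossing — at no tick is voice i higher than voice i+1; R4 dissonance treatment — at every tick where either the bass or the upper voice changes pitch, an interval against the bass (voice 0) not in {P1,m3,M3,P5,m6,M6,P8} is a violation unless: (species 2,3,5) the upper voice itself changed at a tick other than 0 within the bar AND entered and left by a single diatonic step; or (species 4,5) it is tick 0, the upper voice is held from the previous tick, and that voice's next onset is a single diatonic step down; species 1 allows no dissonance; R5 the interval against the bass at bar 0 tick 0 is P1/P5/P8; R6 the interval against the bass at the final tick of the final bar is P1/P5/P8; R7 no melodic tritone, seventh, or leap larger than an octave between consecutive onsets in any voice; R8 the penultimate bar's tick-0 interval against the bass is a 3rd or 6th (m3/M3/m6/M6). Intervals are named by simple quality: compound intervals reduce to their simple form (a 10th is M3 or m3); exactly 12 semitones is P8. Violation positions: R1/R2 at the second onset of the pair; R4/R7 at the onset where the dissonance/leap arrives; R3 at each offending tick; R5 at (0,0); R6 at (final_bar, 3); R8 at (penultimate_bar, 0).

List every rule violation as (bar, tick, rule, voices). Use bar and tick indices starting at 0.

(4, 0, R1, (0, 1))
(6, 0, R2, (0, 1))
(6, 0, R7, (1,))

bar 0: v0=G3 v1=G4 downbeat P8
bar 1: v0=A3 v1=C4 downbeat m3
bar 2: v0=F3 v1=A3 downbeat M3
bar 3: v0=D3 v1=F3 downbeat m3
bar 4: v0=E3 v1=E4 downbeat P8
bar 5: v0=F3 v1=D4 downbeat M6
bar 6: v0=G3 v1=G4 downbeat P8
  -> R1 @ bar 4 tick 0 v(0, 1): D3/D4 P8 -> E3/E4 P8 similar
  -> R2 @ bar 6 tick 0 v(0, 1): F3/A3 M3 -> G3/G4 P8 similar
  -> R7 @ bar 6 tick 0 v(1,): A3->G4 leap 10st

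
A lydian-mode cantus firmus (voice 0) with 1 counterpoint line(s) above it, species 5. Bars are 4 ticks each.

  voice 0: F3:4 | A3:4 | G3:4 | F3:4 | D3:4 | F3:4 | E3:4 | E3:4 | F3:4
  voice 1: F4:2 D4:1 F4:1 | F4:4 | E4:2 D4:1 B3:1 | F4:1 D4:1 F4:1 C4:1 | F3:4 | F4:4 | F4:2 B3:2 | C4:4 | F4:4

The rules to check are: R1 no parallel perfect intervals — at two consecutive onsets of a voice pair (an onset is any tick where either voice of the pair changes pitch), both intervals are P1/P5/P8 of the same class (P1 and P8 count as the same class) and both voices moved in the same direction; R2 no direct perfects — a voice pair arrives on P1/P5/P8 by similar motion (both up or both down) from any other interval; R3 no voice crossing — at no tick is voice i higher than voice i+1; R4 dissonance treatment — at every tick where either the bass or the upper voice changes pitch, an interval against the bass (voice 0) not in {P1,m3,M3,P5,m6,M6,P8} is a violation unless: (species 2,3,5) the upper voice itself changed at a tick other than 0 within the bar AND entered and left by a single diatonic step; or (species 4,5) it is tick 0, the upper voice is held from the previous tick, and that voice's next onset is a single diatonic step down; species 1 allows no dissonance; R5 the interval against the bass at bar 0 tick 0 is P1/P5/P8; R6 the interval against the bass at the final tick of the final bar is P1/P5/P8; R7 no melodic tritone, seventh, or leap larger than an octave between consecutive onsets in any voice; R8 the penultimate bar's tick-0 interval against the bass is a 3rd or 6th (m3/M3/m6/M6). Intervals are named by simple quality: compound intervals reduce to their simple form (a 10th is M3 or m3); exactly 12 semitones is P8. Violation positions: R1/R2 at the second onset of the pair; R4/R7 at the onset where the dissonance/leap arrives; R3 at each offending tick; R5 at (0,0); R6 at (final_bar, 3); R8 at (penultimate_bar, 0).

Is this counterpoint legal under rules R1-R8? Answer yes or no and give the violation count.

No (5 violations)

bar 0: v0=F3 v1=F4 (P8)
bar 1: v0=A3 v1=F4 (m6)
bar 2: v0=G3 v1=E4 (M6)
bar 3: v0=F3 v1=F4 (P8)
bar 4: v0=D3 v1=F3 (m3)
bar 5: v0=F3 v1=F4 (P8)
bar 6: v0=E3 v1=F4 (m2)
bar 7: v0=E3 v1=C4 (m6)
bar 8: v0=F3 v1=F4 (P8)
  R7 @ bar3.0: B3->F4 leap 6st
  R2 @ bar5.0: D3/F3 m3 -> F3/F4 P8 similar
  R4 @ bar6.0: E3/F4 m2 untreated
  R7 @ bar6.2: F4->B3 leap 6st
  R2 @ bar8.0: E3/C4 m6 -> F3/F4 P8 similar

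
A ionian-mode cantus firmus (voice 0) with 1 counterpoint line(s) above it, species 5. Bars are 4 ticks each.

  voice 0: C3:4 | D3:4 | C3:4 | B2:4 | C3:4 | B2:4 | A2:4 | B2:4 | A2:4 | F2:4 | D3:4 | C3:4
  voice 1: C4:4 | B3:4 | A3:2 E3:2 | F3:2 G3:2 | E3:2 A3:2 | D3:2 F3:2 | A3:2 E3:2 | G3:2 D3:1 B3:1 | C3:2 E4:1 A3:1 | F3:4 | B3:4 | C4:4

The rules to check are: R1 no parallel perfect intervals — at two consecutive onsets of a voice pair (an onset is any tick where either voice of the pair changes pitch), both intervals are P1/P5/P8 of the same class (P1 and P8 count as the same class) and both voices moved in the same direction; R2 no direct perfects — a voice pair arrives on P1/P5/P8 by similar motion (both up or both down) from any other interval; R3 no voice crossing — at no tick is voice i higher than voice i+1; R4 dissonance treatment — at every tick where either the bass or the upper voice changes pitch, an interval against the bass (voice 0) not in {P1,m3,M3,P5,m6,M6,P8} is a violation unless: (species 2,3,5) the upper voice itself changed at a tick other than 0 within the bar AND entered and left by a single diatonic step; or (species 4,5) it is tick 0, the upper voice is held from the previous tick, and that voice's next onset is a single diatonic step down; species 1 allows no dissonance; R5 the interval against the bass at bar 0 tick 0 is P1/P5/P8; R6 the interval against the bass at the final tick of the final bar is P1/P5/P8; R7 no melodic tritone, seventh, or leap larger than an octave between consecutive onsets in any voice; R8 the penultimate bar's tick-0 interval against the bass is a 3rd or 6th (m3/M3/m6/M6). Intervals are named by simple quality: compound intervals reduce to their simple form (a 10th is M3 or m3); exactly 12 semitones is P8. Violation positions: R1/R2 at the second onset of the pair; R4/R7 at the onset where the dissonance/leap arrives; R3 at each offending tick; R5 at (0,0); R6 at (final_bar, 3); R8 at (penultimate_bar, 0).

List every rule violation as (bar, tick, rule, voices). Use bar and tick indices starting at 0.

(3, 0, R4, (0, 1))
(5, 2, R4, (0, 1))
(8, 0, R7, (1,))
(8, 2, R7, (1,))
(9, 0, R1, (0, 1))
(10, 0, R7, (1,))

bar 0: v0=C3 v1=C4 downbeat P8
bar 1: v0=D3 v1=B3 downbeat M6
bar 2: v0=C3 v1=A3 downbeat M6
bar 3: v0=B2 v1=F3 downbeat TT
bar 4: v0=C3 v1=E3 downbeat M3
bar 5: v0=B2 v1=D3 downbeat m3
bar 6: v0=A2 v1=A3 downbeat P8
bar 7: v0=B2 v1=G3 downbeat m6
bar 8: v0=A2 v1=C3 downbeat m3
bar 9: v0=F2 v1=F3 downbeat P8
bar 10: v0=D3 v1=B3 downbeat M6
bar 11: v0=C3 v1=C4 downbeat P8
  -> R4 @ bar 3 tick 0 v(0, 1): B2/F3 TT untreated
  -> R4 @ bar 5 tick 2 v(0, 1): B2/F3 TT untreated
  -> R7 @ bar 8 tick 0 v(1,): B3->C3 leap 11st
  -> R7 @ bar 8 tick 2 v(1,): C3->E4 leap 16st
  -> R1 @ bar 9 tick 0 v(0, 1): A2/A3 P8 -> F2/F3 P8 similar
  -> R7 @ bar 10 tick 0 v(1,): F3->B3 leap 6st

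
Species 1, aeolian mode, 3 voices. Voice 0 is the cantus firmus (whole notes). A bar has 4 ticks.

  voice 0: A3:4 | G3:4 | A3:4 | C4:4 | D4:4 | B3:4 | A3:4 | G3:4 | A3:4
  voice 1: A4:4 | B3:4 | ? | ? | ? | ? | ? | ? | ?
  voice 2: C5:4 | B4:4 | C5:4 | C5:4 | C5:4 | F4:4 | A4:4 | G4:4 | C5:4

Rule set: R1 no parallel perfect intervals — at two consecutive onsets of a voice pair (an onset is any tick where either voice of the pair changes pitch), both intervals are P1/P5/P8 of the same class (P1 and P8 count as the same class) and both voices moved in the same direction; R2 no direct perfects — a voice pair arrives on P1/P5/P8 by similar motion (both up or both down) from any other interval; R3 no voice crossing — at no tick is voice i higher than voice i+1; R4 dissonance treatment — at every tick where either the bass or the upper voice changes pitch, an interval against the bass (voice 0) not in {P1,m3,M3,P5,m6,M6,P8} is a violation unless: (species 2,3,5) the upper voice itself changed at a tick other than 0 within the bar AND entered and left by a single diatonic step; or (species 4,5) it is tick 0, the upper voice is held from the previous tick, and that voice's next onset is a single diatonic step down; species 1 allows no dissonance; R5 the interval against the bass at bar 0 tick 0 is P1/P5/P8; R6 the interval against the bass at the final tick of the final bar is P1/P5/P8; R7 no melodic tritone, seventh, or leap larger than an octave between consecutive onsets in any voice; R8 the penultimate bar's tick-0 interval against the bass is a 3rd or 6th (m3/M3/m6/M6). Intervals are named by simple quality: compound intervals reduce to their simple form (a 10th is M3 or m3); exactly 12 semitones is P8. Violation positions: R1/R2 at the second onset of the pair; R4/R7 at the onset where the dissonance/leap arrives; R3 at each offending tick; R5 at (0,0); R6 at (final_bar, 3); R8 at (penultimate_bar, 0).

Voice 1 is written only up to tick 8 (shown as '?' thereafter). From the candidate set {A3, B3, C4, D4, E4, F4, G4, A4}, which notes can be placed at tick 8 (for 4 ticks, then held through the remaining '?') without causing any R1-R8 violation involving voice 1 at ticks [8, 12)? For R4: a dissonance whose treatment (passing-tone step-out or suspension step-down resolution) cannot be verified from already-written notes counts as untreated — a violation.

{A3}

A3: legal
B3: violates R4
C4: violates R1
D4: violates R4
E4: violates R2
F4: violates R2,R7
G4: violates R4
A4: violates R2,R7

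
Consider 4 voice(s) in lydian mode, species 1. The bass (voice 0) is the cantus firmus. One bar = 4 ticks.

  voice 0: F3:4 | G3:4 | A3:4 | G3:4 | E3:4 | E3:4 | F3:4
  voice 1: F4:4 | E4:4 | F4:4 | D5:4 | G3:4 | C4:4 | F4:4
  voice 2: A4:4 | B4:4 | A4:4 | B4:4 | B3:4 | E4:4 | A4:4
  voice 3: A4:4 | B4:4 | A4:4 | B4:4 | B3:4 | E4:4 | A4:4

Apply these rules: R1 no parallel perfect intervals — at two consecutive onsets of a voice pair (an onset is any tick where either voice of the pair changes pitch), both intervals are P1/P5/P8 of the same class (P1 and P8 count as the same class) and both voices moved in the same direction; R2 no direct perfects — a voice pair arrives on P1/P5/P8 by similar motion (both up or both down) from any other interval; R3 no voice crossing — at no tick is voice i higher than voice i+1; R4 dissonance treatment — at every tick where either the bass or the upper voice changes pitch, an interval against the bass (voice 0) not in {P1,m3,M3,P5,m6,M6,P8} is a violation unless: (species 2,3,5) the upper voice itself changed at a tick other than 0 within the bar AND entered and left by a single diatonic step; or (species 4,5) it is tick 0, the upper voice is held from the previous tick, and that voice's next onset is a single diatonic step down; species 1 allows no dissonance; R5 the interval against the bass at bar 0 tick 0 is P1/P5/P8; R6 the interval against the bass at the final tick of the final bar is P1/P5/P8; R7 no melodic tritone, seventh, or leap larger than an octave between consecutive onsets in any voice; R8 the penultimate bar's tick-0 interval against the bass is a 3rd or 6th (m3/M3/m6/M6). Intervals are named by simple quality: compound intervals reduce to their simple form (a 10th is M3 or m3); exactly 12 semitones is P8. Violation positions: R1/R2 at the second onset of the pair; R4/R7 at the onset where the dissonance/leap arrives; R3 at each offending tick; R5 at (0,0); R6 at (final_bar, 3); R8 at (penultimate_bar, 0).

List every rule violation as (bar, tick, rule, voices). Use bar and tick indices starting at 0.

(0, 0, R5, (0, 2))
(0, 0, R5, (0, 3))
(1, 0, R1, (2, 3))
(2, 0, R1, (2, 3))
(3, 0, R1, (2, 3))
(3, 0, R3, (1, 2))
(3, 1, R3, (1, 2))
(3, 2, R3, (1, 2))
(3, 3, R3, (1, 2))
(4, 0, R1, (2, 3))
(4, 0, R2, (0, 2))
(4, 0, R2, (0, 3))
(4, 0, R7, (1,))
(5, 0, R1, (2, 3))
(5, 0, R8, (0, 2))
(5, 0, R8, (0, 3))
(6, 0, R1, (2, 3))
(6, 0, R2, (0, 1))
(6, 3, R6, (0, 2))
(6, 3, R6, (0, 3))

bar 0: v0=F3 v1=F4 v2=A4 v3=A4 downbeat M3
bar 1: v0=G3 v1=E4 v2=B4 v3=B4 downbeat M3
bar 2: v0=A3 v1=F4 v2=A4 v3=A4 downbeat P8
bar 3: v0=G3 v1=D5 v2=B4 v3=B4 downbeat M3
bar 4: v0=E3 v1=G3 v2=B3 v3=B3 downbeat P5
bar 5: v0=E3 v1=C4 v2=E4 v3=E4 downbeat P8
bar 6: v0=F3 v1=F4 v2=A4 v3=A4 downbeat M3
  -> R5 @ bar 0 tick 0 v(0, 2): opens on M3
  -> R5 @ bar 0 tick 0 v(0, 3): opens on M3
  -> R1 @ bar 1 tick 0 v(2, 3): A4/A4 P1 -> B4/B4 P1 similar
  -> R1 @ bar 2 tick 0 v(2, 3): B4/B4 P1 -> A4/A4 P1 similar
  -> R1 @ bar 3 tick 0 v(2, 3): A4/A4 P1 -> B4/B4 P1 similar
  -> R3 @ bar 3 tick 0 v(1, 2): D5 above B4
  -> R3 @ bar 3 tick 1 v(1, 2): D5 above B4
  -> R3 @ bar 3 tick 2 v(1, 2): D5 above B4
  -> R3 @ bar 3 tick 3 v(1, 2): D5 above B4
  -> R1 @ bar 4 tick 0 v(2, 3): B4/B4 P1 -> B3/B3 P1 similar
  -> R2 @ bar 4 tick 0 v(0, 2): G3/B4 M3 -> E3/B3 P5 similar
  -> R2 @ bar 4 tick 0 v(0, 3): G3/B4 M3 -> E3/B3 P5 similar
  -> R7 @ bar 4 tick 0 v(1,): D5->G3 leap 19st
  -> R1 @ bar 5 tick 0 v(2, 3): B3/B3 P1 -> E4/E4 P1 similar
  -> R8 @ bar 5 tick 0 v(0, 2): penult P8 not 3rd/6th
  -> R8 @ bar 5 tick 0 v(0, 3): penult P8 not 3rd/6th
  -> R1 @ bar 6 tick 0 v(2, 3): E4/E4 P1 -> A4/A4 P1 similar
  -> R2 @ bar 6 tick 0 v(0, 1): E3/C4 m6 -> F3/F4 P8 similar
  -> R6 @ bar 6 tick 3 v(0, 2): closes on M3
  -> R6 @ bar 6 tick 3 v(0, 3): closes on M3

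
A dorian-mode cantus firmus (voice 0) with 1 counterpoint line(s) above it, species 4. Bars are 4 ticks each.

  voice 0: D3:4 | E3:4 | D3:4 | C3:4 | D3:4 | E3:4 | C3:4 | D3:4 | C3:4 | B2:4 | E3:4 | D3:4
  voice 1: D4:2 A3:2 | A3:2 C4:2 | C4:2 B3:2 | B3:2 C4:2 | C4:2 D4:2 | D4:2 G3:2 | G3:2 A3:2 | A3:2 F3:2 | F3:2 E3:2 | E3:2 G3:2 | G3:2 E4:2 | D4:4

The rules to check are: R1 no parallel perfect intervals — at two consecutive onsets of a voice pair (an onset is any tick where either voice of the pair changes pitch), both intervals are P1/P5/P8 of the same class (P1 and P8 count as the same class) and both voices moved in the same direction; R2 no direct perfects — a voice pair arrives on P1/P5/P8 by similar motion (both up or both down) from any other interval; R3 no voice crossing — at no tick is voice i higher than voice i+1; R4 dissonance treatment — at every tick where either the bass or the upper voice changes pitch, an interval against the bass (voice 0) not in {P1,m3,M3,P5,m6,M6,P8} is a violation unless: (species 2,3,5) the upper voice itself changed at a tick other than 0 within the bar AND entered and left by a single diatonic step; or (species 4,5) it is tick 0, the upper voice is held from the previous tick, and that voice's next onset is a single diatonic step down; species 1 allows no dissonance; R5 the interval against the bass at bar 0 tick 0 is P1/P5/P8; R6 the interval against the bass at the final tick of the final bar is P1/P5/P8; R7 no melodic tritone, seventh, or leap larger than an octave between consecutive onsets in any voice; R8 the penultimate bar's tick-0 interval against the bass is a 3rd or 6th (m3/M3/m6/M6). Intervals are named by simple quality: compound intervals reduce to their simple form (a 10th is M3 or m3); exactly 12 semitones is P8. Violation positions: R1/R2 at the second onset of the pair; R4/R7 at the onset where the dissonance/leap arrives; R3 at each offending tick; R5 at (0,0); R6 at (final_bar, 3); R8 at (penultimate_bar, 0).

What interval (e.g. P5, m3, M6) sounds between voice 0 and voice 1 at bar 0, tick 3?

P5

voice 0=D3 voice 1=A3 -> P5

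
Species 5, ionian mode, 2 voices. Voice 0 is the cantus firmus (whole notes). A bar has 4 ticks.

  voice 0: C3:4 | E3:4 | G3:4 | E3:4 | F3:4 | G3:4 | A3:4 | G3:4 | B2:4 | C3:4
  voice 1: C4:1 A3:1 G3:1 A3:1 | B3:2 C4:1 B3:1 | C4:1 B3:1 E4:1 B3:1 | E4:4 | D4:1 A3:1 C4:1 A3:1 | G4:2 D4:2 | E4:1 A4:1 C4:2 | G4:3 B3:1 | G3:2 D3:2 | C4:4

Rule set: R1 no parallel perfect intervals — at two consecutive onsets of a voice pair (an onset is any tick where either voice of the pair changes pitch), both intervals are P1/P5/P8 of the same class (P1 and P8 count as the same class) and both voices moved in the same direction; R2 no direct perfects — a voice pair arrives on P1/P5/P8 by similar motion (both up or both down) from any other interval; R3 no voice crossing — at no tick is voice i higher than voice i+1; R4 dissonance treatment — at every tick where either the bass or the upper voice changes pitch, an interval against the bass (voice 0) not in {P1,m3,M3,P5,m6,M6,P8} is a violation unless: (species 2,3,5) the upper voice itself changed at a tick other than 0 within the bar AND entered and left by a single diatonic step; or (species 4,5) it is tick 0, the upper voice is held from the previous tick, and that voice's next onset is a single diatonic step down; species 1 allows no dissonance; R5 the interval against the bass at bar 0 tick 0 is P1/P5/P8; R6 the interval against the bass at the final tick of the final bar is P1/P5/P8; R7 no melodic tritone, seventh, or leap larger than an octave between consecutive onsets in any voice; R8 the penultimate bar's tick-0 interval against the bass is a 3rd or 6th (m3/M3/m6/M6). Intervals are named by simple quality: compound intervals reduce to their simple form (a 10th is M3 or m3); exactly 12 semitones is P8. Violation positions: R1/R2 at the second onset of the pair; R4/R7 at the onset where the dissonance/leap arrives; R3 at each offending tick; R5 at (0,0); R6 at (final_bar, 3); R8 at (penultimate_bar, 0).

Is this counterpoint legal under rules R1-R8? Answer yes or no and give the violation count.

No (7 violations)

bar 0: v0=C3 v1=C4 (P8)
bar 1: v0=E3 v1=B3 (P5)
bar 2: v0=G3 v1=C4 (P4)
bar 3: v0=E3 v1=E4 (P8)
bar 4: v0=F3 v1=D4 (M6)
bar 5: v0=G3 v1=G4 (P8)
bar 6: v0=A3 v1=E4 (P5)
bar 7: v0=G3 v1=G4 (P8)
bar 8: v0=B2 v1=G3 (m6)
bar 9: v0=C3 v1=C4 (P8)
  R2 @ bar1.0: C3/A3 M6 -> E3/B3 P5 similar
  R4 @ bar2.0: G3/C4 P4 untreated
  R2 @ bar5.0: F3/A3 M3 -> G3/G4 P8 similar
  R7 @ bar5.0: A3->G4 leap 10st
  R1 @ bar6.0: G3/D4 P5 -> A3/E4 P5 similar
  R2 @ bar9.0: B2/D3 m3 -> C3/C4 P8 similar
  R7 @ bar9.0: D3->C4 leap 10st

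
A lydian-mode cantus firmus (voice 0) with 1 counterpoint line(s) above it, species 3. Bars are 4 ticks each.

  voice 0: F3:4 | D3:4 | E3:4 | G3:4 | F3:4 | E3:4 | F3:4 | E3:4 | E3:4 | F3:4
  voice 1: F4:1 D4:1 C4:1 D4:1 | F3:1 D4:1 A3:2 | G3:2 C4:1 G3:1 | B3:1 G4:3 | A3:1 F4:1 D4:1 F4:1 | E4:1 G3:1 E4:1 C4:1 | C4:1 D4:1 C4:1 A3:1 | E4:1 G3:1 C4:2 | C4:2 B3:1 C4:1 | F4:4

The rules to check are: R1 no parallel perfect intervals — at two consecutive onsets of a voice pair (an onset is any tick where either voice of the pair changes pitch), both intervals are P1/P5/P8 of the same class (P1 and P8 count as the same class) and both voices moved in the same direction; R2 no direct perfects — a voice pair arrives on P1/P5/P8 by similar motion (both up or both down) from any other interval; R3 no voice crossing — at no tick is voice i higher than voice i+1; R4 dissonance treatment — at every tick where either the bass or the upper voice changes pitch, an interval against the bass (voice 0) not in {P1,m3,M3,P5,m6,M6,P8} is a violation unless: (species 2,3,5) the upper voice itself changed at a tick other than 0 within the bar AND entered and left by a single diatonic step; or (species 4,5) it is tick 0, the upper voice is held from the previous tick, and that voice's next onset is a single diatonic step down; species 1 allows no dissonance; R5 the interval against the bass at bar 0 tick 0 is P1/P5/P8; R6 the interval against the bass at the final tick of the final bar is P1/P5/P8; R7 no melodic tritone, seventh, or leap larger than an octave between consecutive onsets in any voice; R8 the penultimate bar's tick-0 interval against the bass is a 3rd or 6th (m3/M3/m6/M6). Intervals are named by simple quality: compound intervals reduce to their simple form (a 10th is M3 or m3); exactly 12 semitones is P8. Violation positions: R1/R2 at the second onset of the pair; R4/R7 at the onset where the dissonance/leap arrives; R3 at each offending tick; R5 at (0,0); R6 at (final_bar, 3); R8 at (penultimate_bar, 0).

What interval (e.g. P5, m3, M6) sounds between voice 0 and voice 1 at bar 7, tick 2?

voice 0=E3 voice 1=C4 -> m6

m6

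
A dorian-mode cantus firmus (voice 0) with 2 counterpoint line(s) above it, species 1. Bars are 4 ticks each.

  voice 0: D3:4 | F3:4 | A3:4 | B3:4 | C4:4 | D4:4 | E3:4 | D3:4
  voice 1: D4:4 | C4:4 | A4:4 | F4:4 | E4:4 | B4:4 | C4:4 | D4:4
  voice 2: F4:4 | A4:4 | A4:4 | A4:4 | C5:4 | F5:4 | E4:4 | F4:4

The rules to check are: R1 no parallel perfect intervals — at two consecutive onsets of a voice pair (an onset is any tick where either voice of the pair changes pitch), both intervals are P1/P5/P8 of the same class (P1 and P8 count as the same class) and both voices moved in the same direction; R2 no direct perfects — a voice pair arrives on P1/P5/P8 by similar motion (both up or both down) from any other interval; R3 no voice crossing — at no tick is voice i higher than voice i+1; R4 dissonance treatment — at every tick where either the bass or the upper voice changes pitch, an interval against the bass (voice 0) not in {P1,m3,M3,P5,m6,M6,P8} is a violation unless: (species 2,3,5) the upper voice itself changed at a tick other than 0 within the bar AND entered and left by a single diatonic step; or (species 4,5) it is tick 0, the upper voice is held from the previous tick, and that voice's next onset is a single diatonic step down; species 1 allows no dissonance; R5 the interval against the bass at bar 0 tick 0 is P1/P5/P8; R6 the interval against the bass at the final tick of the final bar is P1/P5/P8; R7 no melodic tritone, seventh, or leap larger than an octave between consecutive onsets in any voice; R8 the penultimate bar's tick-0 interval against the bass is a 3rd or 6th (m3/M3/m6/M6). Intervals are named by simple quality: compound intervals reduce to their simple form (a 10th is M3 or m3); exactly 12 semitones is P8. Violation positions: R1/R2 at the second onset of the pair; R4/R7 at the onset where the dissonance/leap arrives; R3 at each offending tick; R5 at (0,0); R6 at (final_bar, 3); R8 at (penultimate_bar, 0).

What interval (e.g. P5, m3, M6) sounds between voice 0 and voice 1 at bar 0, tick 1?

voice 0=D3 voice 1=D4 -> P8

P8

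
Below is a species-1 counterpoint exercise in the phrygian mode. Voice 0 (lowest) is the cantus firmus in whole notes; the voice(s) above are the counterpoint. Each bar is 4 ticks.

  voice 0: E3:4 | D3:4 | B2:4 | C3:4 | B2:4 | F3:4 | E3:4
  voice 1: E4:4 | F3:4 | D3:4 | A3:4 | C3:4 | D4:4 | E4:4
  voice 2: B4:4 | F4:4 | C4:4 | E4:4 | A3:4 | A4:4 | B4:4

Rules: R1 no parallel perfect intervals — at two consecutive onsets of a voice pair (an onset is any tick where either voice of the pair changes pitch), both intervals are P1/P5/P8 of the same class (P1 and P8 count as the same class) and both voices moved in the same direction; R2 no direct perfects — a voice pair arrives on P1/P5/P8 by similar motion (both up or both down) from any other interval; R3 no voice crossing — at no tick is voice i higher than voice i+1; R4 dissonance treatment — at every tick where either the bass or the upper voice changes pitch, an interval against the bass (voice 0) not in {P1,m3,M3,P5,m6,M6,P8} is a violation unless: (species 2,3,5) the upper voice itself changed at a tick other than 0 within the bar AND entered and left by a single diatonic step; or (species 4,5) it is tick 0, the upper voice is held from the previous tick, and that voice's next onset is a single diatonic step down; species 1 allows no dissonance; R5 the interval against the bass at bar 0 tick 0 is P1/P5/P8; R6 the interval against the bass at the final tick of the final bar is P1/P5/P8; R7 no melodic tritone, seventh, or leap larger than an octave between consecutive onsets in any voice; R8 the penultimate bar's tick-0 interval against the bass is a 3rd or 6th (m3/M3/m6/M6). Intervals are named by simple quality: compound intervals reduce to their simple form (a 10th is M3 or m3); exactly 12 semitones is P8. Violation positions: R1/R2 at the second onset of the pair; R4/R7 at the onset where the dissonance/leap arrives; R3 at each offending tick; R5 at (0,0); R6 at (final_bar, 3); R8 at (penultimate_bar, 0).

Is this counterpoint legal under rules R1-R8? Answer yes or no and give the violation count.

No (11 violations)

bar 0: v0=E3 v1=E4 v2=B4 (P5)
bar 1: v0=D3 v1=F3 v2=F4 (m3)
bar 2: v0=B2 v1=D3 v2=C4 (m2)
bar 3: v0=C3 v1=A3 v2=E4 (M3)
bar 4: v0=B2 v1=C3 v2=A3 (m7)
bar 5: v0=F3 v1=D4 v2=A4 (M3)
bar 6: v0=E3 v1=E4 v2=B4 (P5)
  R2 @ bar1.0: E4/B4 P5 -> F3/F4 P8 similar
  R7 @ bar1.0: E4->F3 leap 11st
  R7 @ bar1.0: B4->F4 leap 6st
  R4 @ bar2.0: B2/C4 m2 untreated
  R2 @ bar3.0: D3/C4 m7 -> A3/E4 P5 similar
  R4 @ bar4.0: B2/C3 m2 untreated
  R4 @ bar4.0: B2/A3 m7 untreated
  R2 @ bar5.0: C3/A3 M6 -> D4/A4 P5 similar
  R7 @ bar5.0: B2->F3 leap 6st
  R7 @ bar5.0: C3->D4 leap 14st
  R1 @ bar6.0: D4/A4 P5 -> E4/B4 P5 similar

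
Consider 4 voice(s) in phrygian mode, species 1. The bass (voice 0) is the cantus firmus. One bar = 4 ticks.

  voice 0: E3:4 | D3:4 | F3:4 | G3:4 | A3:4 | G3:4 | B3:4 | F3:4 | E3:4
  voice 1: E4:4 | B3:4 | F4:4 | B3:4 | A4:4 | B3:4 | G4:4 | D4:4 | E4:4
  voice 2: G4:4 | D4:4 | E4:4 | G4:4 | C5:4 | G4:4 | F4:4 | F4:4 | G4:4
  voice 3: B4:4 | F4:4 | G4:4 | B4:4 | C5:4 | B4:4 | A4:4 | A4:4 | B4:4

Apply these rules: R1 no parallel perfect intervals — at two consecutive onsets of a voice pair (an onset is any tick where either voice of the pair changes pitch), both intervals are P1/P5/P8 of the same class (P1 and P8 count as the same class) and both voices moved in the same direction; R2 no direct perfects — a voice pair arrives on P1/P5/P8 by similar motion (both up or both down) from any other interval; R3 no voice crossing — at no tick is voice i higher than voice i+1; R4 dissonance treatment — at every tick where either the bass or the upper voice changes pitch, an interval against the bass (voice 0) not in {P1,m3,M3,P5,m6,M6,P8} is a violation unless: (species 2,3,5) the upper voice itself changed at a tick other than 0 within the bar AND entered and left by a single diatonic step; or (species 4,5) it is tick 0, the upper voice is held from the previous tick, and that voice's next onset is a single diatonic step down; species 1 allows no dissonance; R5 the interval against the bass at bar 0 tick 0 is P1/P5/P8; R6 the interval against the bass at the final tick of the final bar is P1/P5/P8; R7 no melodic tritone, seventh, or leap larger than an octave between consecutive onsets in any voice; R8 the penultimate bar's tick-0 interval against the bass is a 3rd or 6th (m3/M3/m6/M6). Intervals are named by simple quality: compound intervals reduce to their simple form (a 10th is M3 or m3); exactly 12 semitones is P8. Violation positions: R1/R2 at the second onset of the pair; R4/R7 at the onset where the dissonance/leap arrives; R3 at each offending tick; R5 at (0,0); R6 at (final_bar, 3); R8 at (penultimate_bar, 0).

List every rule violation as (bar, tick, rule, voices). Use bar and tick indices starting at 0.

(0, 0, R5, (0, 2))
(1, 0, R2, (0, 2))
(1, 0, R7, (3,))
(2, 0, R2, (0, 1))
(2, 0, R3, (1, 2))
(2, 0, R4, (0, 2))
(2, 0, R4, (0, 3))
(2, 0, R7, (1,))
(2, 1, R3, (1, 2))
(2, 2, R3, (1, 2))
(2, 3, R3, (1, 2))
(3, 0, R2, (0, 2))
(3, 0, R7, (1,))
(4, 0, R2, (0, 1))
(4, 0, R2, (2, 3))
(4, 0, R7, (1,))
(5, 0, R2, (0, 2))
(5, 0, R2, (1, 3))
(5, 0, R7, (1,))
(6, 0, R3, (1, 2))
(6, 0, R4, (0, 2))
(6, 0, R4, (0, 3))
(6, 1, R3, (1, 2))
(6, 2, R3, (1, 2))
(6, 3, R3, (1, 2))
(7, 0, R7, (0,))
(7, 0, R8, (0, 2))
(8, 0, R1, (1, 3))
(8, 3, R6, (0, 2))

bar 0: v0=E3 v1=E4 v2=G4 v3=B4 downbeat P5
bar 1: v0=D3 v1=B3 v2=D4 v3=F4 downbeat m3
bar 2: v0=F3 v1=F4 v2=E4 v3=G4 downbeat M2
bar 3: v0=G3 v1=B3 v2=G4 v3=B4 downbeat M3
bar 4: v0=A3 v1=A4 v2=C5 v3=C5 downbeat m3
bar 5: v0=G3 v1=B3 v2=G4 v3=B4 downbeat M3
bar 6: v0=B3 v1=G4 v2=F4 v3=A4 downbeat m7
bar 7: v0=F3 v1=D4 v2=F4 v3=A4 downbeat M3
bar 8: v0=E3 v1=E4 v2=G4 v3=B4 downbeat P5
  -> R5 @ bar 0 tick 0 v(0, 2): opens on m3
  -> R2 @ bar 1 tick 0 v(0, 2): E3/G4 m3 -> D3/D4 P8 similar
  -> R7 @ bar 1 tick 0 v(3,): B4->F4 leap 6st
  -> R2 @ bar 2 tick 0 v(0, 1): D3/B3 M6 -> F3/F4 P8 similar
  -> R3 @ bar 2 tick 0 v(1, 2): F4 above E4
  -> R4 @ bar 2 tick 0 v(0, 2): F3/E4 M7 untreated
  -> R4 @ bar 2 tick 0 v(0, 3): F3/G4 M2 untreated
  -> R7 @ bar 2 tick 0 v(1,): B3->F4 leap 6st
  -> R3 @ bar 2 tick 1 v(1, 2): F4 above E4
  -> R3 @ bar 2 tick 2 v(1, 2): F4 above E4
  -> R3 @ bar 2 tick 3 v(1, 2): F4 above E4
  -> R2 @ bar 3 tick 0 v(0, 2): F3/E4 M7 -> G3/G4 P8 similar
  -> R7 @ bar 3 tick 0 v(1,): F4->B3 leap 6st
  -> R2 @ bar 4 tick 0 v(0, 1): G3/B3 M3 -> A3/A4 P8 similar
  -> R2 @ bar 4 tick 0 v(2, 3): G4/B4 M3 -> C5/C5 P1 similar
  -> R7 @ bar 4 tick 0 v(1,): B3->A4 leap 10st
  -> R2 @ bar 5 tick 0 v(0, 2): A3/C5 m3 -> G3/G4 P8 similar
  -> R2 @ bar 5 tick 0 v(1, 3): A4/C5 m3 -> B3/B4 P8 similar
  -> R7 @ bar 5 tick 0 v(1,): A4->B3 leap 10st
  -> R3 @ bar 6 tick 0 v(1, 2): G4 above F4
  -> R4 @ bar 6 tick 0 v(0, 2): B3/F4 TT untreated
  -> R4 @ bar 6 tick 0 v(0, 3): B3/A4 m7 untreated
  -> R3 @ bar 6 tick 1 v(1, 2): G4 above F4
  -> R3 @ bar 6 tick 2 v(1, 2): G4 above F4
  -> R3 @ bar 6 tick 3 v(1, 2): G4 above F4
  -> R7 @ bar 7 tick 0 v(0,): B3->F3 leap 6st
  -> R8 @ bar 7 tick 0 v(0, 2): penult P8 not 3rd/6th
  -> R1 @ bar 8 tick 0 v(1, 3): D4/A4 P5 -> E4/B4 P5 similar
  -> R6 @ bar 8 tick 3 v(0, 2): closes on m3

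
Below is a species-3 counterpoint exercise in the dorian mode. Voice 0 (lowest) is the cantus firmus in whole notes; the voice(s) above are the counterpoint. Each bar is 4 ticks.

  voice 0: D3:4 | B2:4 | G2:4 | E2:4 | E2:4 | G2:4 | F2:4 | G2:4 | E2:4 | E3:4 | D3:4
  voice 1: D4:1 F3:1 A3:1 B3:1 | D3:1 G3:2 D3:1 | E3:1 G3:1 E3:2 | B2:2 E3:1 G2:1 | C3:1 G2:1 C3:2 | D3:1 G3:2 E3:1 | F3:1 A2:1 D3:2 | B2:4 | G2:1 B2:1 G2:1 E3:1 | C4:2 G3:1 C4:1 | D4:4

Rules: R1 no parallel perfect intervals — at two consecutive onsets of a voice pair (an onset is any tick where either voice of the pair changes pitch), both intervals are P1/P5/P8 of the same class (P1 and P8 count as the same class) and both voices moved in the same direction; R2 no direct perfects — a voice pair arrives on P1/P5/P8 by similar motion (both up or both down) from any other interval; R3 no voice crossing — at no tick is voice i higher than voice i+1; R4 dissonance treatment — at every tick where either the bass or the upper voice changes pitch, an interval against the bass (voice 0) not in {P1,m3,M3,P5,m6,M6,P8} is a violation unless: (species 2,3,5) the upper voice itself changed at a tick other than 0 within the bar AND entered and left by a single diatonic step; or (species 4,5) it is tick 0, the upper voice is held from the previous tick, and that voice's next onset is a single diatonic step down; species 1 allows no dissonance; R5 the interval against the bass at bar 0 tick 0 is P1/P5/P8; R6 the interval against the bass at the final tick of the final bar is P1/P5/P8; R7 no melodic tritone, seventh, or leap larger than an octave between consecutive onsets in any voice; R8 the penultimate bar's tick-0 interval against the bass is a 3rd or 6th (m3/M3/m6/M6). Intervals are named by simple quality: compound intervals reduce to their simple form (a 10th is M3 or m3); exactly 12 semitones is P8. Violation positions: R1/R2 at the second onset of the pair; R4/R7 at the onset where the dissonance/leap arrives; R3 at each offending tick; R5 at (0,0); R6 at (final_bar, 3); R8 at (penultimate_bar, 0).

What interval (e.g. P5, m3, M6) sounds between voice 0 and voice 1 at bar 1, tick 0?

m3

voice 0=B2 voice 1=D3 -> m3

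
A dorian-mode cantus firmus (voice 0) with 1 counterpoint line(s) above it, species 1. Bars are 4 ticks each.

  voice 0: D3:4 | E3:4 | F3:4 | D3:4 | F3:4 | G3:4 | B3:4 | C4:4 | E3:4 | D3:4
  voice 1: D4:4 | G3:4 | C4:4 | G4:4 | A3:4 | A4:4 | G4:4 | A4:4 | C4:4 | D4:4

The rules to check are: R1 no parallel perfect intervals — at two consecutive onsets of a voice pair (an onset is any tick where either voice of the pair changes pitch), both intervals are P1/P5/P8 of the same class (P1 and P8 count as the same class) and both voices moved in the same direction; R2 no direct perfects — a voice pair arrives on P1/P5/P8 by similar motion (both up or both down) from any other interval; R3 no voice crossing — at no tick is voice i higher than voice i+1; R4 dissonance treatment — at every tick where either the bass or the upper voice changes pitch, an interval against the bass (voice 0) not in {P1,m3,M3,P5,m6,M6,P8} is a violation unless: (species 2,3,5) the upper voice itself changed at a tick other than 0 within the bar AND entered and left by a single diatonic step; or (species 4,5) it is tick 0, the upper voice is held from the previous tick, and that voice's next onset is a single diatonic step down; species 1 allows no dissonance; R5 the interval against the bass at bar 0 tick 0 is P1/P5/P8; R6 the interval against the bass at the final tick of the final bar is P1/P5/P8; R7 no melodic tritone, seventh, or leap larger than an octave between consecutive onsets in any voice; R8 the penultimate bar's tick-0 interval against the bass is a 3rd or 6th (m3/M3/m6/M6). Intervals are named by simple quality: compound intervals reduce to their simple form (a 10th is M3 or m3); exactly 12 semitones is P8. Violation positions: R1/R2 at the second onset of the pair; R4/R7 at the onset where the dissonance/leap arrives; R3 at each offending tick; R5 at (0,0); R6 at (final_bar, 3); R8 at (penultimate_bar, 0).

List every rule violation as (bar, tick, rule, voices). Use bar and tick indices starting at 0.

bar 0: v0=D3 v1=D4 downbeat P8
bar 1: v0=E3 v1=G3 downbeat m3
bar 2: v0=F3 v1=C4 downbeat P5
bar 3: v0=D3 v1=G4 downbeat P4
bar 4: v0=F3 v1=A3 downbeat M3
bar 5: v0=G3 v1=A4 downbeat M2
bar 6: v0=B3 v1=G4 downbeat m6
bar 7: v0=C4 v1=A4 downbeat M6
bar 8: v0=E3 v1=C4 downbeat m6
bar 9: v0=D3 v1=D4 downbeat P8
  -> R2 @ bar 2 tick 0 v(0, 1): E3/G3 m3 -> F3/C4 P5 similar
  -> R4 @ bar 3 tick 0 v(0, 1): D3/G4 P4 untreated
  -> R7 @ bar 4 tick 0 v(1,): G4->A3 leap 10st
  -> R4 @ bar 5 tick 0 v(0, 1): G3/A4 M2 untreated

(2, 0, R2, (0, 1))
(3, 0, R4, (0, 1))
(4, 0, R7, (1,))
(5, 0, R4, (0, 1))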